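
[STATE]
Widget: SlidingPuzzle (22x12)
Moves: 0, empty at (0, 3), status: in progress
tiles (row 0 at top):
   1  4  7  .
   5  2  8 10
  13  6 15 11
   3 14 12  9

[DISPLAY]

┌────┬────┬────┬────┐ 
│  1 │  4 │  7 │    │ 
├────┼────┼────┼────┤ 
│  5 │  2 │  8 │ 10 │ 
├────┼────┼────┼────┤ 
│ 13 │  6 │ 15 │ 11 │ 
├────┼────┼────┼────┤ 
│  3 │ 14 │ 12 │  9 │ 
└────┴────┴────┴────┘ 
Moves: 0              
                      
                      


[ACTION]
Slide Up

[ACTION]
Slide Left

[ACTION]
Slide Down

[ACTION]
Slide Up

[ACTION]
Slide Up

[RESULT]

┌────┬────┬────┬────┐ 
│  1 │  4 │  7 │ 10 │ 
├────┼────┼────┼────┤ 
│  5 │  2 │  8 │ 11 │ 
├────┼────┼────┼────┤ 
│ 13 │  6 │ 15 │    │ 
├────┼────┼────┼────┤ 
│  3 │ 14 │ 12 │  9 │ 
└────┴────┴────┴────┘ 
Moves: 4              
                      
                      


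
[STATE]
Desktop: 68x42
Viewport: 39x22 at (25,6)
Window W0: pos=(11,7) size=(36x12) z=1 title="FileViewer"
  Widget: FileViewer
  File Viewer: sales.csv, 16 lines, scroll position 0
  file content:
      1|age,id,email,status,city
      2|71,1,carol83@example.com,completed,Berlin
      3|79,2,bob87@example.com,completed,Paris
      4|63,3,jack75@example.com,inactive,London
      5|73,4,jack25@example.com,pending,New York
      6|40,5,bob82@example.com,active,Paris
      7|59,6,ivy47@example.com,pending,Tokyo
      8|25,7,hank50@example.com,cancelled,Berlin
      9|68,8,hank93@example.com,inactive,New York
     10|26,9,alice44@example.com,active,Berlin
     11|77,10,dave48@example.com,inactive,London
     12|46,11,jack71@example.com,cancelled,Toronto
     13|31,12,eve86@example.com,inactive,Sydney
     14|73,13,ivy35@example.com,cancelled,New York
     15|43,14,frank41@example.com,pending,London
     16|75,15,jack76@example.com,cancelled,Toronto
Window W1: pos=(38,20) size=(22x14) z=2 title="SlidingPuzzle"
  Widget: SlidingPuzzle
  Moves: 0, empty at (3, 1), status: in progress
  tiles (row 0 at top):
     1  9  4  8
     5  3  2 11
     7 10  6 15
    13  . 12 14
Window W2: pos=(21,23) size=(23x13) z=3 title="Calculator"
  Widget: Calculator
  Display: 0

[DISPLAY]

                                       
━━━━━━━━━━━━━━━━━━━━━┓                 
                     ┃                 
─────────────────────┨                 
status,city         ▲┃                 
example.com,complete█┃                 
ample.com,completed,░┃                 
xample.com,inactive,░┃                 
xample.com,pending,N░┃                 
ample.com,active,Par░┃                 
ample.com,pending,To░┃                 
xample.com,cancelled▼┃                 
━━━━━━━━━━━━━━━━━━━━━┛                 
                                       
             ┏━━━━━━━━━━━━━━━━━━━━┓    
             ┃ SlidingPuzzle      ┃    
             ┠────────────────────┨    
━━━━━━━━━━━━━━━━━━┓┬────┬────┬────┃    
lculator          ┃│  9 │  4 │  8 ┃    
──────────────────┨┼────┼────┼────┃    
                 0┃│  3 │  2 │ 11 ┃    
─┬───┬───┬───┐    ┃┼────┼────┼────┃    


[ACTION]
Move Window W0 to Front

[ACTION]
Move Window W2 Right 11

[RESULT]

                                       
━━━━━━━━━━━━━━━━━━━━━┓                 
                     ┃                 
─────────────────────┨                 
status,city         ▲┃                 
example.com,complete█┃                 
ample.com,completed,░┃                 
xample.com,inactive,░┃                 
xample.com,pending,N░┃                 
ample.com,active,Par░┃                 
ample.com,pending,To░┃                 
xample.com,cancelled▼┃                 
━━━━━━━━━━━━━━━━━━━━━┛                 
                                       
             ┏━━━━━━━━━━━━━━━━━━━━┓    
             ┃ SlidingPuzzle      ┃    
             ┠────────────────────┨    
       ┏━━━━━━━━━━━━━━━━━━━━━┓────┃    
       ┃ Calculator          ┃  8 ┃    
       ┠─────────────────────┨────┃    
       ┃                    0┃ 11 ┃    
       ┃┌───┬───┬───┬───┐    ┃────┃    


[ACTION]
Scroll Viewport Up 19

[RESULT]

                                       
                                       
                                       
                                       
                                       
                                       
                                       
━━━━━━━━━━━━━━━━━━━━━┓                 
                     ┃                 
─────────────────────┨                 
status,city         ▲┃                 
example.com,complete█┃                 
ample.com,completed,░┃                 
xample.com,inactive,░┃                 
xample.com,pending,N░┃                 
ample.com,active,Par░┃                 
ample.com,pending,To░┃                 
xample.com,cancelled▼┃                 
━━━━━━━━━━━━━━━━━━━━━┛                 
                                       
             ┏━━━━━━━━━━━━━━━━━━━━┓    
             ┃ SlidingPuzzle      ┃    


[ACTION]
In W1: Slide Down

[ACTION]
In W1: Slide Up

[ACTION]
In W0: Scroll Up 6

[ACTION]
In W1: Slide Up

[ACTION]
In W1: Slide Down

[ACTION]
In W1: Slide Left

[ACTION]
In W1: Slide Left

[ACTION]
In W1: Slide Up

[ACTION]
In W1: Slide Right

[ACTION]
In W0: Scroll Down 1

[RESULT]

                                       
                                       
                                       
                                       
                                       
                                       
                                       
━━━━━━━━━━━━━━━━━━━━━┓                 
                     ┃                 
─────────────────────┨                 
example.com,complete▲┃                 
ample.com,completed,█┃                 
xample.com,inactive,░┃                 
xample.com,pending,N░┃                 
ample.com,active,Par░┃                 
ample.com,pending,To░┃                 
xample.com,cancelled░┃                 
xample.com,inactive,▼┃                 
━━━━━━━━━━━━━━━━━━━━━┛                 
                                       
             ┏━━━━━━━━━━━━━━━━━━━━┓    
             ┃ SlidingPuzzle      ┃    


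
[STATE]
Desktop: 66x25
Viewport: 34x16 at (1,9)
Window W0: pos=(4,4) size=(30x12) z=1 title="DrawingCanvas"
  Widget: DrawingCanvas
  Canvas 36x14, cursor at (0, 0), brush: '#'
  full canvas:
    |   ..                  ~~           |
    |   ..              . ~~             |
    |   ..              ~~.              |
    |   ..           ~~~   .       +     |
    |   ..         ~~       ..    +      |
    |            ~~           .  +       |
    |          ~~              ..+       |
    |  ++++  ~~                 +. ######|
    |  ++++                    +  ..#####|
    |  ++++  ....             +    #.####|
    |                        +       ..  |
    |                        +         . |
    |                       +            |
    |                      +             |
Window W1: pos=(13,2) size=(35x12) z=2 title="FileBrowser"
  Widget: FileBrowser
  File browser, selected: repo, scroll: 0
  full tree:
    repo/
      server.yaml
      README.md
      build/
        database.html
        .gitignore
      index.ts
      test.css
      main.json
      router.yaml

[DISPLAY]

   ┃   ..   ┃    index.ts         
   ┃   ..   ┃    test.css         
   ┃   ..   ┃    main.json        
   ┃        ┃    router.yaml      
   ┃        ┗━━━━━━━━━━━━━━━━━━━━━
   ┃  ++++  ~~                 +┃ 
   ┗━━━━━━━━━━━━━━━━━━━━━━━━━━━━┛ 
                                  
                                  
                                  
                                  
                                  
                                  
                                  
                                  
                                  


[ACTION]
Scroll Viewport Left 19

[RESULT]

    ┃   ..   ┃    index.ts        
    ┃   ..   ┃    test.css        
    ┃   ..   ┃    main.json       
    ┃        ┃    router.yaml     
    ┃        ┗━━━━━━━━━━━━━━━━━━━━
    ┃  ++++  ~~                 +┃
    ┗━━━━━━━━━━━━━━━━━━━━━━━━━━━━┛
                                  
                                  
                                  
                                  
                                  
                                  
                                  
                                  
                                  


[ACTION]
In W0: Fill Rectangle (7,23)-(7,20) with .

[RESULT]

    ┃   ..   ┃    index.ts        
    ┃   ..   ┃    test.css        
    ┃   ..   ┃    main.json       
    ┃        ┃    router.yaml     
    ┃        ┗━━━━━━━━━━━━━━━━━━━━
    ┃  ++++  ~~          ....   +┃
    ┗━━━━━━━━━━━━━━━━━━━━━━━━━━━━┛
                                  
                                  
                                  
                                  
                                  
                                  
                                  
                                  
                                  


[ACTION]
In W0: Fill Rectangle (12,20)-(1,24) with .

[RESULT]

    ┃   ..   ┃    index.ts        
    ┃   ..   ┃    test.css        
    ┃   ..   ┃    main.json       
    ┃        ┃    router.yaml     
    ┃        ┗━━━━━━━━━━━━━━━━━━━━
    ┃  ++++  ~~          .....  +┃
    ┗━━━━━━━━━━━━━━━━━━━━━━━━━━━━┛
                                  
                                  
                                  
                                  
                                  
                                  
                                  
                                  
                                  


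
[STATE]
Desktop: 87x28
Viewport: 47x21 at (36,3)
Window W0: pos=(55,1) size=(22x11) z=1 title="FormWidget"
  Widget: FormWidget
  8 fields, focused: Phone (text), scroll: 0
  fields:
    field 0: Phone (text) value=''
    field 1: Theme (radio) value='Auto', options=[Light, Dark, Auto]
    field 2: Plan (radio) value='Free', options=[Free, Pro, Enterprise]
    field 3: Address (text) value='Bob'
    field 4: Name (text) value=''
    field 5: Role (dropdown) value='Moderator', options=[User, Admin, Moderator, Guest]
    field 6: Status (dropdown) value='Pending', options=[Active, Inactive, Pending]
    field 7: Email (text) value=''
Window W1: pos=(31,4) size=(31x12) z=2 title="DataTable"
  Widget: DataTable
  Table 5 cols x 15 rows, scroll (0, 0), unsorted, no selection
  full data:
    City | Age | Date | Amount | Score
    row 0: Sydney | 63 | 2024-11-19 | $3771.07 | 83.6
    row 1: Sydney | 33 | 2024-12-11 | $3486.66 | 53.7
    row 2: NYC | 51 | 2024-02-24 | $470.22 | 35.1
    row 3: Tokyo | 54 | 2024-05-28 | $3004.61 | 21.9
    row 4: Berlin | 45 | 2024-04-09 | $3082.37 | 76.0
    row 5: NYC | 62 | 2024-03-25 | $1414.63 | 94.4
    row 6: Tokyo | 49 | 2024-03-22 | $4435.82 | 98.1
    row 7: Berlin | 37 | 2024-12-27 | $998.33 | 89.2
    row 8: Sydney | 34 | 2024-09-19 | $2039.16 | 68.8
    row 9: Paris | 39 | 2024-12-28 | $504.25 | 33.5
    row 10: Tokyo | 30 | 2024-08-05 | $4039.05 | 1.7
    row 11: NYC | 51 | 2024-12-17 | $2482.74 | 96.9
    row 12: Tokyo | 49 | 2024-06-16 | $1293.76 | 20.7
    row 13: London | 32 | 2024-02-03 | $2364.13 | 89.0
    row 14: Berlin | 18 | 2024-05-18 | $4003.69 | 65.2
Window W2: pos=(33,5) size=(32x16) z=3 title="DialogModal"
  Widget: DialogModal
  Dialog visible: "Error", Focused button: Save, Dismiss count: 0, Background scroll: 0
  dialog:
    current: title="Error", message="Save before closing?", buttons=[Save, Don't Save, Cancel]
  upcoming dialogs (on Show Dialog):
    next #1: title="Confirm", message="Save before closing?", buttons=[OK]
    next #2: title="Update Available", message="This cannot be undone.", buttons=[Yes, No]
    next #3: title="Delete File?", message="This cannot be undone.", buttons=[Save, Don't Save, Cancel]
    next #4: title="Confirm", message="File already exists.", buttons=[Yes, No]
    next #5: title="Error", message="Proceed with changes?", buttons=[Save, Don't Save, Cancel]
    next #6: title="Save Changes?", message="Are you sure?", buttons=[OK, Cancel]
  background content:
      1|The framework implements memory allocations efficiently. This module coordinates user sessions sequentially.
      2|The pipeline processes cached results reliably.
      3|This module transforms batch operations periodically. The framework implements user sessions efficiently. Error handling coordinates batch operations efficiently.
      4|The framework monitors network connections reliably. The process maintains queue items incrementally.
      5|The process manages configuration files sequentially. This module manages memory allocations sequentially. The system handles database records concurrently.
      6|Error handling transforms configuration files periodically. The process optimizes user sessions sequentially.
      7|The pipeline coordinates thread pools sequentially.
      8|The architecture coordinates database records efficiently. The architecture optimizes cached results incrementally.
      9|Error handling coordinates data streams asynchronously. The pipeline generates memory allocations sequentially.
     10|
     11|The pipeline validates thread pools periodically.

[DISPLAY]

                   ┠────────────────────┨      
━━━━━━━━━━━━━━━━━━━━━━━━━┓e:      [    ]┃      
━━━━━━━━━━━━━━━━━━━━━━━━━━━━┓     ( ) Li┃      
ialogModal                  ┃     (●) Fr┃      
────────────────────────────┨:    [Bob ]┃      
e framework implements memor┃     [    ]┃      
e pipeline processes cached ┃     [Mod▼]┃      
is module transforms batch o┃     [Pen▼]┃      
┌────────────────────────┐rk┃━━━━━━━━━━━┛      
│         Error          │at┃                  
│  Save before closing?  │nf┃                  
│[Save]  Don't Save   Can│ea┃                  
└────────────────────────┘ d┃                  
ror handling coordinates dat┃                  
                            ┃                  
e pipeline validates thread ┃                  
                            ┃                  
━━━━━━━━━━━━━━━━━━━━━━━━━━━━┛                  
                                               
                                               
                                               


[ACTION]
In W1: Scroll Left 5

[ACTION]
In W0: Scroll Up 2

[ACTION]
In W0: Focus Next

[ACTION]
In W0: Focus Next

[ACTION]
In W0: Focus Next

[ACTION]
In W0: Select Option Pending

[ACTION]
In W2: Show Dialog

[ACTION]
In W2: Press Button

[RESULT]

                   ┠────────────────────┨      
━━━━━━━━━━━━━━━━━━━━━━━━━┓e:      [    ]┃      
━━━━━━━━━━━━━━━━━━━━━━━━━━━━┓     ( ) Li┃      
ialogModal                  ┃     (●) Fr┃      
────────────────────────────┨:    [Bob ]┃      
e framework implements memor┃     [    ]┃      
e pipeline processes cached ┃     [Mod▼]┃      
is module transforms batch o┃     [Pen▼]┃      
e framework monitors network┃━━━━━━━━━━━┛      
e process manages configurat┃                  
ror handling transforms conf┃                  
e pipeline coordinates threa┃                  
e architecture coordinates d┃                  
ror handling coordinates dat┃                  
                            ┃                  
e pipeline validates thread ┃                  
                            ┃                  
━━━━━━━━━━━━━━━━━━━━━━━━━━━━┛                  
                                               
                                               
                                               


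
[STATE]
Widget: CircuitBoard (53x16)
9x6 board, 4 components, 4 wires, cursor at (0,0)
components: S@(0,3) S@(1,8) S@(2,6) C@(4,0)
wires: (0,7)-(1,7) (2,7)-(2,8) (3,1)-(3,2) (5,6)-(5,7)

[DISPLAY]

   0 1 2 3 4 5 6 7 8                                 
0  [.]          S               ·                    
                                │                    
1                               ·   S                
                                                     
2                           S   · ─ ·                
                                                     
3       · ─ ·                                        
                                                     
4   C                                                
                                                     
5                           · ─ ·                    
Cursor: (0,0)                                        
                                                     
                                                     
                                                     


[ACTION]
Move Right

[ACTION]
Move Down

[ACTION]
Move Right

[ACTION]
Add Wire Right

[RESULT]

   0 1 2 3 4 5 6 7 8                                 
0               S               ·                    
                                │                    
1          [.]─ ·               ·   S                
                                                     
2                           S   · ─ ·                
                                                     
3       · ─ ·                                        
                                                     
4   C                                                
                                                     
5                           · ─ ·                    
Cursor: (1,2)                                        
                                                     
                                                     
                                                     


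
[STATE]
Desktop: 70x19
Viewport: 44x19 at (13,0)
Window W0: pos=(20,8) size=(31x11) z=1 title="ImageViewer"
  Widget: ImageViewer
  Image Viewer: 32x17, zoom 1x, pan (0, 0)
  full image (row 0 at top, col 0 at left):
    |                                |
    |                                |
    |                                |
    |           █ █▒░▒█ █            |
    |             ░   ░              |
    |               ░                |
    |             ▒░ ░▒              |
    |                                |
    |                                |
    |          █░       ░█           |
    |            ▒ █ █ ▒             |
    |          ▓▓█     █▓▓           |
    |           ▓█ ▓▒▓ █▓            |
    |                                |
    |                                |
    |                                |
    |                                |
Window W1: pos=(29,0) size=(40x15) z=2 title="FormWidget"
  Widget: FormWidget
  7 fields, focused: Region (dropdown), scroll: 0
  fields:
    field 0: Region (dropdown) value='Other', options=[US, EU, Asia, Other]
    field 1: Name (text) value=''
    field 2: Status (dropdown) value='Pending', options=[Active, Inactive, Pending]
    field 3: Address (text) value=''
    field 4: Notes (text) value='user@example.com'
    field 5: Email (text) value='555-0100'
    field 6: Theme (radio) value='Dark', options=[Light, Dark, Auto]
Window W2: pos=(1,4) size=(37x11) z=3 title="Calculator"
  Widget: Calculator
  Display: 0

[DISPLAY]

                ┏━━━━━━━━━━━━━━━━━━━━━━━━━━━
                ┃ FormWidget                
                ┠───────────────────────────
                ┃> Region:     [Other       
━━━━━━━━━━━━━━━━━━━━━━━━┓      [            
                        ┃:     [Pending     
────────────────────────┨s:    [            
                       0┃      [user@example
─┬───┐                  ┃      [555-0100    
 │ ÷ │                  ┃      ( ) Light  (●
─┼───┤                  ┃                   
 │ × │                  ┃                   
─┼───┤                  ┃                   
 │ - │                  ┃                   
━━━━━━━━━━━━━━━━━━━━━━━━┛━━━━━━━━━━━━━━━━━━━
       ┃             ░   ░           ┃      
       ┃               ░             ┃      
       ┃             ▒░ ░▒           ┃      
       ┗━━━━━━━━━━━━━━━━━━━━━━━━━━━━━┛      


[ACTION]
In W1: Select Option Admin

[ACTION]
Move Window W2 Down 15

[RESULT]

                ┏━━━━━━━━━━━━━━━━━━━━━━━━━━━
                ┃ FormWidget                
                ┠───────────────────────────
                ┃> Region:     [Other       
                ┃  Name:       [            
                ┃  Status:     [Pending     
                ┃  Address:    [            
                ┃  Notes:      [user@example
━━━━━━━━━━━━━━━━━━━━━━━━┓      [555-0100    
                        ┃      ( ) Light  (●
────────────────────────┨                   
                       0┃                   
─┬───┐                  ┃                   
 │ ÷ │                  ┃                   
─┼───┤                  ┃━━━━━━━━━━━━━━━━━━━
 │ × │                  ┃░           ┃      
─┼───┤                  ┃            ┃      
 │ - │                  ┃▒           ┃      
━━━━━━━━━━━━━━━━━━━━━━━━┛━━━━━━━━━━━━┛      


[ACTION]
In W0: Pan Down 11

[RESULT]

                ┏━━━━━━━━━━━━━━━━━━━━━━━━━━━
                ┃ FormWidget                
                ┠───────────────────────────
                ┃> Region:     [Other       
                ┃  Name:       [            
                ┃  Status:     [Pending     
                ┃  Address:    [            
                ┃  Notes:      [user@example
━━━━━━━━━━━━━━━━━━━━━━━━┓      [555-0100    
                        ┃      ( ) Light  (●
────────────────────────┨                   
                       0┃                   
─┬───┐                  ┃                   
 │ ÷ │                  ┃                   
─┼───┤                  ┃━━━━━━━━━━━━━━━━━━━
 │ × │                  ┃            ┃      
─┼───┤                  ┃            ┃      
 │ - │                  ┃            ┃      
━━━━━━━━━━━━━━━━━━━━━━━━┛━━━━━━━━━━━━┛      


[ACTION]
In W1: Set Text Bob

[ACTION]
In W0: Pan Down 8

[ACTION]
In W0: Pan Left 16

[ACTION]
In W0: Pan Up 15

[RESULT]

                ┏━━━━━━━━━━━━━━━━━━━━━━━━━━━
                ┃ FormWidget                
                ┠───────────────────────────
                ┃> Region:     [Other       
                ┃  Name:       [            
                ┃  Status:     [Pending     
                ┃  Address:    [            
                ┃  Notes:      [user@example
━━━━━━━━━━━━━━━━━━━━━━━━┓      [555-0100    
                        ┃      ( ) Light  (●
────────────────────────┨                   
                       0┃                   
─┬───┐                  ┃                   
 │ ÷ │                  ┃                   
─┼───┤                  ┃━━━━━━━━━━━━━━━━━━━
 │ × │                  ┃            ┃      
─┼───┤                  ┃  ░█        ┃      
 │ - │                  ┃ ▒          ┃      
━━━━━━━━━━━━━━━━━━━━━━━━┛━━━━━━━━━━━━┛      


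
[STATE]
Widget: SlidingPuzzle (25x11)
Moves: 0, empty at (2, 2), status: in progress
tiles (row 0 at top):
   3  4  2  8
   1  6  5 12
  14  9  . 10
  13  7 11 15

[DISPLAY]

┌────┬────┬────┬────┐    
│  3 │  4 │  2 │  8 │    
├────┼────┼────┼────┤    
│  1 │  6 │  5 │ 12 │    
├────┼────┼────┼────┤    
│ 14 │  9 │    │ 10 │    
├────┼────┼────┼────┤    
│ 13 │  7 │ 11 │ 15 │    
└────┴────┴────┴────┘    
Moves: 0                 
                         


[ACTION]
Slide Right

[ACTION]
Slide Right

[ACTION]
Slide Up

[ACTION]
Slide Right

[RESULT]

┌────┬────┬────┬────┐    
│  3 │  4 │  2 │  8 │    
├────┼────┼────┼────┤    
│  1 │  6 │  5 │ 12 │    
├────┼────┼────┼────┤    
│ 13 │ 14 │  9 │ 10 │    
├────┼────┼────┼────┤    
│    │  7 │ 11 │ 15 │    
└────┴────┴────┴────┘    
Moves: 3                 
                         


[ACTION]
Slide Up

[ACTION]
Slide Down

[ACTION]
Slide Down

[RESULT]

┌────┬────┬────┬────┐    
│  3 │  4 │  2 │  8 │    
├────┼────┼────┼────┤    
│    │  6 │  5 │ 12 │    
├────┼────┼────┼────┤    
│  1 │ 14 │  9 │ 10 │    
├────┼────┼────┼────┤    
│ 13 │  7 │ 11 │ 15 │    
└────┴────┴────┴────┘    
Moves: 5                 
                         


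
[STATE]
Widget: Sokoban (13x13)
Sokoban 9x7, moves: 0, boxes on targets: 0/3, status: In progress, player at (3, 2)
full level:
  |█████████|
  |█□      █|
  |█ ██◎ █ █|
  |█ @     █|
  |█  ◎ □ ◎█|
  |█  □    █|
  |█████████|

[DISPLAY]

█████████    
█□      █    
█ ██◎ █ █    
█ @     █    
█  ◎ □ ◎█    
█  □    █    
█████████    
Moves: 0  0/3
             
             
             
             
             


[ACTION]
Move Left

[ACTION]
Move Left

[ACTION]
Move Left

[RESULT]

█████████    
█□      █    
█ ██◎ █ █    
█@      █    
█  ◎ □ ◎█    
█  □    █    
█████████    
Moves: 1  0/3
             
             
             
             
             


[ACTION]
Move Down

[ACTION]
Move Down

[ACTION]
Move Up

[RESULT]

█████████    
█□      █    
█ ██◎ █ █    
█       █    
█@ ◎ □ ◎█    
█  □    █    
█████████    
Moves: 4  0/3
             
             
             
             
             


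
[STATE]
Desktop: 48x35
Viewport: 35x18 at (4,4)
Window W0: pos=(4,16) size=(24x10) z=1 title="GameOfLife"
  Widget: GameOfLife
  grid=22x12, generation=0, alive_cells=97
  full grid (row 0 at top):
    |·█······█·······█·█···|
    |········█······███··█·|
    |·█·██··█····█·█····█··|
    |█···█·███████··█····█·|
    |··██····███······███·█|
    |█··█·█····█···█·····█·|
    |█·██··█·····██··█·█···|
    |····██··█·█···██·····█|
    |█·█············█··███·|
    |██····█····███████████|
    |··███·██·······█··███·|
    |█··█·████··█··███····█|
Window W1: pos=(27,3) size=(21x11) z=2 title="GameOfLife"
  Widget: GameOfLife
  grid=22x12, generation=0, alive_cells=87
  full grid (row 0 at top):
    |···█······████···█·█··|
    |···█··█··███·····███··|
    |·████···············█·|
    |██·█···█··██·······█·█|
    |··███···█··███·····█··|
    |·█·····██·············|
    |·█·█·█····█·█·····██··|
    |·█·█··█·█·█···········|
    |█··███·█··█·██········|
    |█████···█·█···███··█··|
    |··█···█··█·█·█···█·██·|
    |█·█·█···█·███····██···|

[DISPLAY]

                       ┃ GameOfLife
                       ┠───────────
                       ┃Gen: 0     
                       ┃█·█···█··██
                       ┃·███···█··█
                       ┃█·····██···
                       ┃█·█·█····█·
                       ┃█·█··█·█·█·
                       ┃··███·█··█·
                       ┗━━━━━━━━━━━
                                   
                                   
┏━━━━━━━━━━━━━━━━━━━━━━┓           
┃ GameOfLife           ┃           
┠──────────────────────┨           
┃Gen: 0                ┃           
┃█···█·███████··█····█·┃           
┃··██····███······███·█┃           


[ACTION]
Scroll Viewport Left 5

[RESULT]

                           ┃ GameOf
                           ┠───────
                           ┃Gen: 0 
                           ┃█·█···█
                           ┃·███···
                           ┃█·····█
                           ┃█·█·█··
                           ┃█·█··█·
                           ┃··███·█
                           ┗━━━━━━━
                                   
                                   
    ┏━━━━━━━━━━━━━━━━━━━━━━┓       
    ┃ GameOfLife           ┃       
    ┠──────────────────────┨       
    ┃Gen: 0                ┃       
    ┃█···█·███████··█····█·┃       
    ┃··██····███······███·█┃       


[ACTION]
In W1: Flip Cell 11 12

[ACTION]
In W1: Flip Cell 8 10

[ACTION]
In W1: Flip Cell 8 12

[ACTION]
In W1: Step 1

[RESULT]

                           ┃ GameOf
                           ┠───────
                           ┃Gen: 1 
                           ┃·······
                           ┃··██···
                           ┃█·····█
                           ┃█··█·█·
                           ┃█·█··██
                           ┃····███
                           ┗━━━━━━━
                                   
                                   
    ┏━━━━━━━━━━━━━━━━━━━━━━┓       
    ┃ GameOfLife           ┃       
    ┠──────────────────────┨       
    ┃Gen: 0                ┃       
    ┃█···█·███████··█····█·┃       
    ┃··██····███······███·█┃       


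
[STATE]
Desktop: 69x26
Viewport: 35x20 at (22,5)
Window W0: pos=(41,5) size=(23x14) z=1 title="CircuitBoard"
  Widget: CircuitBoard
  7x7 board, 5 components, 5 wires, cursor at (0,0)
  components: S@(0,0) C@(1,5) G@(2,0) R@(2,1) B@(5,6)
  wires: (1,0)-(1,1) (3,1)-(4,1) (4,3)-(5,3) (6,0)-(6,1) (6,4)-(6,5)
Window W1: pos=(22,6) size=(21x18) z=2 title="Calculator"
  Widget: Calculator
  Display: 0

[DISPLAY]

                   ┏━━━━━━━━━━━━━━━
┏━━━━━━━━━━━━━━━━━━━┓CircuitBoard  
┃ Calculator        ┃──────────────
┠───────────────────┨  0 1 2 3 4 5 
┃                  0┃  [S]         
┃┌───┬───┬───┬───┐  ┃              
┃│ 7 │ 8 │ 9 │ ÷ │  ┃   · ─ ·      
┃├───┼───┼───┼───┤  ┃              
┃│ 4 │ 5 │ 6 │ × │  ┃   G   R      
┃├───┼───┼───┼───┤  ┃              
┃│ 1 │ 2 │ 3 │ - │  ┃       ·      
┃├───┼───┼───┼───┤  ┃       │      
┃│ 0 │ . │ = │ + │  ┃       ·      
┃├───┼───┼───┼───┤  ┃━━━━━━━━━━━━━━
┃│ C │ MC│ MR│ M+│  ┃              
┃└───┴───┴───┴───┘  ┃              
┃                   ┃              
┃                   ┃              
┗━━━━━━━━━━━━━━━━━━━┛              
                                   


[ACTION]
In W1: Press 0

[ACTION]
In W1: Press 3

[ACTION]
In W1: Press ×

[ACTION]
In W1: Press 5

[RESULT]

                   ┏━━━━━━━━━━━━━━━
┏━━━━━━━━━━━━━━━━━━━┓CircuitBoard  
┃ Calculator        ┃──────────────
┠───────────────────┨  0 1 2 3 4 5 
┃                  5┃  [S]         
┃┌───┬───┬───┬───┐  ┃              
┃│ 7 │ 8 │ 9 │ ÷ │  ┃   · ─ ·      
┃├───┼───┼───┼───┤  ┃              
┃│ 4 │ 5 │ 6 │ × │  ┃   G   R      
┃├───┼───┼───┼───┤  ┃              
┃│ 1 │ 2 │ 3 │ - │  ┃       ·      
┃├───┼───┼───┼───┤  ┃       │      
┃│ 0 │ . │ = │ + │  ┃       ·      
┃├───┼───┼───┼───┤  ┃━━━━━━━━━━━━━━
┃│ C │ MC│ MR│ M+│  ┃              
┃└───┴───┴───┴───┘  ┃              
┃                   ┃              
┃                   ┃              
┗━━━━━━━━━━━━━━━━━━━┛              
                                   


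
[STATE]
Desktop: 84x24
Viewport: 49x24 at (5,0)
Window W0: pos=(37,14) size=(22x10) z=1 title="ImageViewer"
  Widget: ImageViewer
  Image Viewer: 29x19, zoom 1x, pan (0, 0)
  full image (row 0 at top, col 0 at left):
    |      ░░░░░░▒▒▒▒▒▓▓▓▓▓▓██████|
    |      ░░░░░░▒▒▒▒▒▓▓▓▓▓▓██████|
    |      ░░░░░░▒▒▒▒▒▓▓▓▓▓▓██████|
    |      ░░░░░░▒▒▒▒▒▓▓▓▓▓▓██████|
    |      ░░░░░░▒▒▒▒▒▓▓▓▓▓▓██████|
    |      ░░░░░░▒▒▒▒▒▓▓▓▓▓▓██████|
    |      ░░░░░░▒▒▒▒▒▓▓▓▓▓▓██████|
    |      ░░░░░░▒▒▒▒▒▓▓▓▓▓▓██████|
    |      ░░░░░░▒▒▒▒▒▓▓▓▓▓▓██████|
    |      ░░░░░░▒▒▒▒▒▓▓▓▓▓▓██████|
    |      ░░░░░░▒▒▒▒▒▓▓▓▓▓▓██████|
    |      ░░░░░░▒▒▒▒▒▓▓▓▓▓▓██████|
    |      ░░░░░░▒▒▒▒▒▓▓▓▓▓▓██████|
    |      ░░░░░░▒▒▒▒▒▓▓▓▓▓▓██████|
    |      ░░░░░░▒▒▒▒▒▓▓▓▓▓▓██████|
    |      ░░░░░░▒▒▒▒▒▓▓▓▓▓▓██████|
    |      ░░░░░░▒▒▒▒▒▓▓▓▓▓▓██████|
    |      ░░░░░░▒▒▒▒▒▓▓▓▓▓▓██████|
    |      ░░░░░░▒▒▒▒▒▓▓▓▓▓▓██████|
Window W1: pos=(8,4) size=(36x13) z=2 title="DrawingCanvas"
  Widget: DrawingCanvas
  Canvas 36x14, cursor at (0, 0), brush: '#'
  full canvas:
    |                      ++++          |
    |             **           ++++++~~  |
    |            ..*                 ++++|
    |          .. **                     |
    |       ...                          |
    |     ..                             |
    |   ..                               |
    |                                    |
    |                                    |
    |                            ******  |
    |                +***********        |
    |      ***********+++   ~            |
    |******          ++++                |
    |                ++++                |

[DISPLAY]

                                                 
                                                 
                                                 
                                                 
   ┏━━━━━━━━━━━━━━━━━━━━━━━━━━━━━━━━━━┓          
   ┃ DrawingCanvas                    ┃          
   ┠──────────────────────────────────┨          
   ┃+                     ++++        ┃          
   ┃             **           ++++++~~┃          
   ┃            ..*                 ++┃          
   ┃          .. **                   ┃          
   ┃       ...                        ┃          
   ┃     ..                           ┃          
   ┃   ..                             ┃          
   ┃                                  ┃━━━━━━━━━━
   ┃                                  ┃Viewer    
   ┗━━━━━━━━━━━━━━━━━━━━━━━━━━━━━━━━━━┛──────────
                                ┃      ░░░░░░▒▒▒▒
                                ┃      ░░░░░░▒▒▒▒
                                ┃      ░░░░░░▒▒▒▒
                                ┃      ░░░░░░▒▒▒▒
                                ┃      ░░░░░░▒▒▒▒
                                ┃      ░░░░░░▒▒▒▒
                                ┗━━━━━━━━━━━━━━━━


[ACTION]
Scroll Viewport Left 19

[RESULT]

                                                 
                                                 
                                                 
                                                 
        ┏━━━━━━━━━━━━━━━━━━━━━━━━━━━━━━━━━━┓     
        ┃ DrawingCanvas                    ┃     
        ┠──────────────────────────────────┨     
        ┃+                     ++++        ┃     
        ┃             **           ++++++~~┃     
        ┃            ..*                 ++┃     
        ┃          .. **                   ┃     
        ┃       ...                        ┃     
        ┃     ..                           ┃     
        ┃   ..                             ┃     
        ┃                                  ┃━━━━━
        ┃                                  ┃Viewe
        ┗━━━━━━━━━━━━━━━━━━━━━━━━━━━━━━━━━━┛─────
                                     ┃      ░░░░░
                                     ┃      ░░░░░
                                     ┃      ░░░░░
                                     ┃      ░░░░░
                                     ┃      ░░░░░
                                     ┃      ░░░░░
                                     ┗━━━━━━━━━━━


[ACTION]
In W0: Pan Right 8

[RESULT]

                                                 
                                                 
                                                 
                                                 
        ┏━━━━━━━━━━━━━━━━━━━━━━━━━━━━━━━━━━┓     
        ┃ DrawingCanvas                    ┃     
        ┠──────────────────────────────────┨     
        ┃+                     ++++        ┃     
        ┃             **           ++++++~~┃     
        ┃            ..*                 ++┃     
        ┃          .. **                   ┃     
        ┃       ...                        ┃     
        ┃     ..                           ┃     
        ┃   ..                             ┃     
        ┃                                  ┃━━━━━
        ┃                                  ┃Viewe
        ┗━━━━━━━━━━━━━━━━━━━━━━━━━━━━━━━━━━┛─────
                                     ┃░░░░▒▒▒▒▒▓▓
                                     ┃░░░░▒▒▒▒▒▓▓
                                     ┃░░░░▒▒▒▒▒▓▓
                                     ┃░░░░▒▒▒▒▒▓▓
                                     ┃░░░░▒▒▒▒▒▓▓
                                     ┃░░░░▒▒▒▒▒▓▓
                                     ┗━━━━━━━━━━━


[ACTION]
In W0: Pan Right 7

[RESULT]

                                                 
                                                 
                                                 
                                                 
        ┏━━━━━━━━━━━━━━━━━━━━━━━━━━━━━━━━━━┓     
        ┃ DrawingCanvas                    ┃     
        ┠──────────────────────────────────┨     
        ┃+                     ++++        ┃     
        ┃             **           ++++++~~┃     
        ┃            ..*                 ++┃     
        ┃          .. **                   ┃     
        ┃       ...                        ┃     
        ┃     ..                           ┃     
        ┃   ..                             ┃     
        ┃                                  ┃━━━━━
        ┃                                  ┃Viewe
        ┗━━━━━━━━━━━━━━━━━━━━━━━━━━━━━━━━━━┛─────
                                     ┃▒▒▓▓▓▓▓▓███
                                     ┃▒▒▓▓▓▓▓▓███
                                     ┃▒▒▓▓▓▓▓▓███
                                     ┃▒▒▓▓▓▓▓▓███
                                     ┃▒▒▓▓▓▓▓▓███
                                     ┃▒▒▓▓▓▓▓▓███
                                     ┗━━━━━━━━━━━


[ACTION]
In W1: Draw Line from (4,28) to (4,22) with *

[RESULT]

                                                 
                                                 
                                                 
                                                 
        ┏━━━━━━━━━━━━━━━━━━━━━━━━━━━━━━━━━━┓     
        ┃ DrawingCanvas                    ┃     
        ┠──────────────────────────────────┨     
        ┃+                     ++++        ┃     
        ┃             **           ++++++~~┃     
        ┃            ..*                 ++┃     
        ┃          .. **                   ┃     
        ┃       ...            *******     ┃     
        ┃     ..                           ┃     
        ┃   ..                             ┃     
        ┃                                  ┃━━━━━
        ┃                                  ┃Viewe
        ┗━━━━━━━━━━━━━━━━━━━━━━━━━━━━━━━━━━┛─────
                                     ┃▒▒▓▓▓▓▓▓███
                                     ┃▒▒▓▓▓▓▓▓███
                                     ┃▒▒▓▓▓▓▓▓███
                                     ┃▒▒▓▓▓▓▓▓███
                                     ┃▒▒▓▓▓▓▓▓███
                                     ┃▒▒▓▓▓▓▓▓███
                                     ┗━━━━━━━━━━━
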